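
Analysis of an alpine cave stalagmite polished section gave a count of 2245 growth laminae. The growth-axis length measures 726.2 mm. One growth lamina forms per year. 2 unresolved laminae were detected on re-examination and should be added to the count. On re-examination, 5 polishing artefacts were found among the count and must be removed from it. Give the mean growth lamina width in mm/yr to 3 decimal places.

Correcting the raw count gives 2245 − 5 + 2 = 2242 true growth laminae.
Mean rate = 726.2 mm / 2242 years ≈ 0.324 mm/yr.

0.324 mm/yr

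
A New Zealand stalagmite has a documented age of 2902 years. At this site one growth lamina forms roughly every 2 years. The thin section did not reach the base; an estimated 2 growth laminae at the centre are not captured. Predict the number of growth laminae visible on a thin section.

1449 growth laminae

At 2 years per growth lamina, 2902 / 2 = 1451 growth laminae are expected.
Less the 2 uncaptured growth laminae: 1451 − 2 = 1449.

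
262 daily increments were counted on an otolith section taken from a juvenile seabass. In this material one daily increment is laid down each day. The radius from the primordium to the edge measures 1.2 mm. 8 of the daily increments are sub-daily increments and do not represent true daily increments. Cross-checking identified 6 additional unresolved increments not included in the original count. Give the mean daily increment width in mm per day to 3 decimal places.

Correcting the raw count gives 262 − 8 + 6 = 260 true daily increments.
Mean rate = 1.2 mm / 260 days ≈ 0.005 mm per day.

0.005 mm per day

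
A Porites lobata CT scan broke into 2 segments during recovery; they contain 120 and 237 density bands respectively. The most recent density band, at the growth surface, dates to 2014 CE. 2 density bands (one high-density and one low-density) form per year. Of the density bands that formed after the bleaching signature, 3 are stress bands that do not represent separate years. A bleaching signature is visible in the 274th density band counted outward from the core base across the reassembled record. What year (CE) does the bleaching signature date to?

1974 CE

Total density bands = 120 + 237 = 357.
357 − 274 = 83 density bands lie beyond the bleaching signature toward the growth surface.
Excluding 3 false density bands: 83 − 3 = 80.
With 2 density bands per year, 80 / 2 = 40 years.
Counting back 40 years from 2014 CE places the bleaching signature in 2014 − 40 = 1974 CE.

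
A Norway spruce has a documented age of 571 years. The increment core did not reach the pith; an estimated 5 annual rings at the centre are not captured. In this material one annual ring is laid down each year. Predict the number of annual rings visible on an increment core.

At one annual ring per year, 571 years correspond to 571 annual rings.
Subtracting the 5 annual rings not captured gives 571 − 5 = 566 annual rings in the record.

566 annual rings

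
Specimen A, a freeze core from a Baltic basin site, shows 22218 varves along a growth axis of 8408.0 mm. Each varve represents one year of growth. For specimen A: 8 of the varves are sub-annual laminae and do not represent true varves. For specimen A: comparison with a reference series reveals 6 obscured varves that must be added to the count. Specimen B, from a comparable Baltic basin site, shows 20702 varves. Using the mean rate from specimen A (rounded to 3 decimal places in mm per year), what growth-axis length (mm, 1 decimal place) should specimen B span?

7825.4 mm

Specimen A: after corrections the count is 22218 − 8 + 6 = 22216 varves.
A: 8408.0 mm over 22216 years gives 8408.0 / 22216 ≈ 0.378 mm/yr.
Length of B = 0.378 × 20702 = 7825.4 mm.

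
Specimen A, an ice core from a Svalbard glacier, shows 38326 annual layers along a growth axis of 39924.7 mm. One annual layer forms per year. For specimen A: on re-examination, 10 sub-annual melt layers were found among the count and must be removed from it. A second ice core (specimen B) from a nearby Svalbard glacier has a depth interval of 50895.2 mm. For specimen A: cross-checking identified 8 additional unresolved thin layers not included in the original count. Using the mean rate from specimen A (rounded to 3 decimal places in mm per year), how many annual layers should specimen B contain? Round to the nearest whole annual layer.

Specimen A: adjusted count: 38326 − 10 + 8 = 38324 annual layers.
A: Extension rate ≈ 39924.7 / 38324 = 1.042 mm per year.
Specimen B: 50895.2 mm / 1.042 mm per year = 48843.76 years ≈ 48844 annual layers.

48844 annual layers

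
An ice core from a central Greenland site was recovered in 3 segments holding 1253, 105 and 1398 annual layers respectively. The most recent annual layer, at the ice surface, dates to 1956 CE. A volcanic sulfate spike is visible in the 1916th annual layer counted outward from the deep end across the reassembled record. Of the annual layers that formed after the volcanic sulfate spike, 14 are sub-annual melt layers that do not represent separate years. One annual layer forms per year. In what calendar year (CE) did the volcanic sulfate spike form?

1130 CE

Total annual layers = 1253 + 105 + 1398 = 2756.
Between annual layer 1916 and the ice surface there are 2756 − 1916 = 840 annual layers.
840 − 14 false = 826 true annual layers after the volcanic sulfate spike.
Counting back 826 years from 1956 CE places the volcanic sulfate spike in 1956 − 826 = 1130 CE.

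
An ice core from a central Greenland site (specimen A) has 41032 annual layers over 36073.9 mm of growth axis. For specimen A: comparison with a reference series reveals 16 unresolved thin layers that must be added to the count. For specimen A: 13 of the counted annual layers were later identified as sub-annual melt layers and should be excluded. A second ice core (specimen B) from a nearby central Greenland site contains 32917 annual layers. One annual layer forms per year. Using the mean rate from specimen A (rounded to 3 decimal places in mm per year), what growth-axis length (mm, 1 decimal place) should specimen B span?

28934.0 mm

Specimen A: correcting the raw count gives 41032 − 13 + 16 = 41035 true annual layers.
A: Extension rate ≈ 36073.9 / 41035 = 0.879 mm/year.
B's length ≈ 0.879 × 32917 = 28934.0 mm.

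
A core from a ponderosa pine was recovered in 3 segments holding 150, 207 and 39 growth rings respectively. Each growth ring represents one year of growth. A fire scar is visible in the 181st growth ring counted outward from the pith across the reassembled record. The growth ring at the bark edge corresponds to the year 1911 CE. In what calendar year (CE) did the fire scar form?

Total growth rings = 150 + 207 + 39 = 396.
396 − 181 = 215 growth rings lie beyond the fire scar toward the bark edge.
The growth ring at the bark edge is 1911 CE, so the fire scar dates to 1911 − 215 = 1696 CE.

1696 CE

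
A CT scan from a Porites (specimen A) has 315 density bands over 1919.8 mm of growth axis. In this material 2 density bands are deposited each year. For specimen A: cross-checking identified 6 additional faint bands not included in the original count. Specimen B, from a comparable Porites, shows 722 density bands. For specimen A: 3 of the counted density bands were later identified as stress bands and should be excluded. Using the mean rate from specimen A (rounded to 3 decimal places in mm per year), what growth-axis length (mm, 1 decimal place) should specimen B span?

Specimen A: adjusted count: 315 − 3 + 6 = 318 density bands.
Specimen A: with 2 density bands per year, 318 / 2 = 159 years.
A: 1919.8 mm over 159 years gives 1919.8 / 159 ≈ 12.074 mm per year.
Specimen B: with 2 density bands per year, 722 / 2 = 361 years. B's length ≈ 12.074 × 361 = 4358.7 mm.

4358.7 mm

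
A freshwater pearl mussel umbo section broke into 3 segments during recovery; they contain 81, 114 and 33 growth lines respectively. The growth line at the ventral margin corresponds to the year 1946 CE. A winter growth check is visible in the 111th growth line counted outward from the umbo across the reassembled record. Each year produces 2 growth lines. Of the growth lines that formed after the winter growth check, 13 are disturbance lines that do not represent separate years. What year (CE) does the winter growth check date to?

Total growth lines = 81 + 114 + 33 = 228.
228 − 111 = 117 growth lines lie beyond the winter growth check toward the ventral margin.
Excluding 13 false growth lines: 117 − 13 = 104.
Dividing by 2 growth lines per year: 104 / 2 = 52 years.
The growth line at the ventral margin is 1946 CE, so the winter growth check dates to 1946 − 52 = 1894 CE.

1894 CE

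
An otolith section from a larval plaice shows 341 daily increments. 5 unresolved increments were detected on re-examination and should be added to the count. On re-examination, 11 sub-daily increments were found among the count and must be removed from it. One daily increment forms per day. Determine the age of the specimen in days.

335 days

Adjusted count: 341 − 11 + 5 = 335 daily increments.
At one daily increment per day, that is 335 days.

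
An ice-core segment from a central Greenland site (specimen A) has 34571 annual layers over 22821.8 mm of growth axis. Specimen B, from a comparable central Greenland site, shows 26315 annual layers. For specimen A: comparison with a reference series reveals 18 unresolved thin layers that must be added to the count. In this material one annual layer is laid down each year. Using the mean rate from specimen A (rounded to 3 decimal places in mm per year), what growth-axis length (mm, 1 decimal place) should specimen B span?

17367.9 mm

Specimen A: after corrections the count is 34571 + 18 = 34589 annual layers.
A: Mean rate = 22821.8 mm / 34589 years ≈ 0.660 mm/year.
Length of B = 0.660 × 26315 = 17367.9 mm.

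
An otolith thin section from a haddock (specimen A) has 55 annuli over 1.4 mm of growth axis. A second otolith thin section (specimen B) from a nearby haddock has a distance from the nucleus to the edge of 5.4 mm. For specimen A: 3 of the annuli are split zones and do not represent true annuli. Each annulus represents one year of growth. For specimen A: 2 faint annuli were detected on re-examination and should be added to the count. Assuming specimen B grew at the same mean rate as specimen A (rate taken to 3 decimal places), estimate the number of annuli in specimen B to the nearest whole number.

Specimen A: adjusted count: 55 − 3 + 2 = 54 annuli.
A: Extension rate ≈ 1.4 / 54 = 0.026 mm/year.
For B, 5.4 / 0.026 = 207.69 years ≈ 208 annuli.

208 annuli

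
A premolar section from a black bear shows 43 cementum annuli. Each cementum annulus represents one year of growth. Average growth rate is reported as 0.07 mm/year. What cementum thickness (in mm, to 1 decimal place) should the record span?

3.0 mm

The record spans 43 years at 0.07 mm per year.
43 years at 0.07 mm/year gives 0.07 × 43 = 3.0 mm.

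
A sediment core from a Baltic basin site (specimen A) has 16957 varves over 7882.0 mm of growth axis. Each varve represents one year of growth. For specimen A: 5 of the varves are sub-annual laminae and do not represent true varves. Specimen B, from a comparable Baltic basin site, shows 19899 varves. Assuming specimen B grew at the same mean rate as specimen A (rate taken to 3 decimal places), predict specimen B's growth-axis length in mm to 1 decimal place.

9253.0 mm

Specimen A: correcting the raw count gives 16957 − 5 = 16952 true varves.
A: 7882.0 mm over 16952 years gives 7882.0 / 16952 ≈ 0.465 mm/yr.
For B, 0.465 mm/year × 19899 years = 9253.0 mm.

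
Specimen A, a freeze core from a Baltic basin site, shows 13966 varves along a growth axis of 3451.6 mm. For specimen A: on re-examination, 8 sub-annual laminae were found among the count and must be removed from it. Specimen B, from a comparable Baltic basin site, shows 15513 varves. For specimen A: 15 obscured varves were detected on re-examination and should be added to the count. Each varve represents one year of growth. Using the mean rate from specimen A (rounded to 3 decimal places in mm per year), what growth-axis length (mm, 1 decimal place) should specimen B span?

3831.7 mm

Specimen A: true varve count = 13966 − 8 + 15 = 13973.
A: Extension rate ≈ 3451.6 / 13973 = 0.247 mm/yr.
For B, 0.247 mm/year × 15513 years = 3831.7 mm.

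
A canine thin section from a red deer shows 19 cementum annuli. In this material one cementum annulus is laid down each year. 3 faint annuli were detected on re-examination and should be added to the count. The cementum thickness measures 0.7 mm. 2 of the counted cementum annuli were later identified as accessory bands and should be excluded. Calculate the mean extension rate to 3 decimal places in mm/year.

0.035 mm/year

Correcting the raw count gives 19 − 2 + 3 = 20 true cementum annuli.
Mean rate = 0.7 mm / 20 years ≈ 0.035 mm/year.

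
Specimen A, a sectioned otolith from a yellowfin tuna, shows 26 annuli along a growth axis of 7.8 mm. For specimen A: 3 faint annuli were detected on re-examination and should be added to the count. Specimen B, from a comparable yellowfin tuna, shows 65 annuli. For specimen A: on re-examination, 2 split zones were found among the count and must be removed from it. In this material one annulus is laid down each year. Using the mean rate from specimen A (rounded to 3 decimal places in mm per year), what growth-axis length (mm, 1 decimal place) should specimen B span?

18.8 mm

Specimen A: adjusted count: 26 − 2 + 3 = 27 annuli.
A: Extension rate ≈ 7.8 / 27 = 0.289 mm/yr.
For B, 0.289 mm/year × 65 years = 18.8 mm.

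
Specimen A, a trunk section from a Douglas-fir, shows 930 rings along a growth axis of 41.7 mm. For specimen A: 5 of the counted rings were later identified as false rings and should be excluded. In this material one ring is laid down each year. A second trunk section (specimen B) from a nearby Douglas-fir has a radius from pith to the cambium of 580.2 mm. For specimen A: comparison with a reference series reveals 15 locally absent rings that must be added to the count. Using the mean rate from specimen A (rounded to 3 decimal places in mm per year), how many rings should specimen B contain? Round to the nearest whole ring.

13186 rings

Specimen A: after corrections the count is 930 − 5 + 15 = 940 rings.
A: Extension rate ≈ 41.7 / 940 = 0.044 mm/year.
For B, 580.2 / 0.044 = 13186.36 years ≈ 13186 rings.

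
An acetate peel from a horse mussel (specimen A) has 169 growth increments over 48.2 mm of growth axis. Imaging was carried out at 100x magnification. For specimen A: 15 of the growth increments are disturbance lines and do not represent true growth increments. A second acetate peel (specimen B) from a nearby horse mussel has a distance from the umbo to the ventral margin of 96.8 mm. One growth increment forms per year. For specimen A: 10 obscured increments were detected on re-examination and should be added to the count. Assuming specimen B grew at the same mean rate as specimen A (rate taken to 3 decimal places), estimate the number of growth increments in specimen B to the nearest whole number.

329 growth increments

Specimen A: after corrections the count is 169 − 15 + 10 = 164 growth increments.
A: Extension rate ≈ 48.2 / 164 = 0.294 mm/yr.
B spans 96.8 / 0.294 = 329.25 years ≈ 329 growth increments.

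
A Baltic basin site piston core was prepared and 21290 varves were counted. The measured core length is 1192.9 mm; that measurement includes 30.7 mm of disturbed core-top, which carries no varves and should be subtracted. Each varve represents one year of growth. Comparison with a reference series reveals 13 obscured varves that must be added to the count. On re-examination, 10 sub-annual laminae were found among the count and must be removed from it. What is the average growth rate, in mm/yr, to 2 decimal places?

0.05 mm/yr

After corrections the count is 21290 − 10 + 13 = 21293 varves.
Net length = 1192.9 − 30.7 = 1162.2 mm.
1162.2 mm over 21293 years gives 1162.2 / 21293 ≈ 0.05 mm/yr.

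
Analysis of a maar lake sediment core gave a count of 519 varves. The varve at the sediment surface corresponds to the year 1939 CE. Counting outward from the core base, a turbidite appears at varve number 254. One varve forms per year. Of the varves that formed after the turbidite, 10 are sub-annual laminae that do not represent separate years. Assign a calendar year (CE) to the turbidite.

519 − 254 = 265 varves lie beyond the turbidite toward the sediment surface.
Excluding 10 false varves: 265 − 10 = 255.
1939 − 255 = 1684 CE.

1684 CE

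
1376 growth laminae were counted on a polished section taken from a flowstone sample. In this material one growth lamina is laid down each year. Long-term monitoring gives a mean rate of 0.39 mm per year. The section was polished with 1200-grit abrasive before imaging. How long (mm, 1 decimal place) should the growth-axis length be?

The record spans 1376 years at 0.39 mm per year.
1376 years at 0.39 mm/year gives 0.39 × 1376 = 536.6 mm.

536.6 mm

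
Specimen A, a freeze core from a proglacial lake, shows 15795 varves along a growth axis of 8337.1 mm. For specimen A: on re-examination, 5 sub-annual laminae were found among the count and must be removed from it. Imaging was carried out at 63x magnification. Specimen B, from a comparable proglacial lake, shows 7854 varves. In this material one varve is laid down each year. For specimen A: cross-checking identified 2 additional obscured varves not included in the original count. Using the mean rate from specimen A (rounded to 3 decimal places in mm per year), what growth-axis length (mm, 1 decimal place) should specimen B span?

4146.9 mm

Specimen A: true varve count = 15795 − 5 + 2 = 15792.
A: 8337.1 mm over 15792 years gives 8337.1 / 15792 ≈ 0.528 mm per year.
B's length ≈ 0.528 × 7854 = 4146.9 mm.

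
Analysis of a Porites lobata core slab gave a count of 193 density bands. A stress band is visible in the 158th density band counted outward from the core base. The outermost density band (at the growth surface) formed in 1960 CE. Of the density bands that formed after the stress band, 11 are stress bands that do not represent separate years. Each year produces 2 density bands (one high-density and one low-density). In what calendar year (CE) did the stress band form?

1948 CE

193 − 158 = 35 density bands lie beyond the stress band toward the growth surface.
Removing the 11 false density bands leaves 35 − 11 = 24 true density bands beyond the stress band.
24 density bands at 2 per year is 24 / 2 = 12 years.
Counting back 12 years from 1960 CE places the stress band in 1960 − 12 = 1948 CE.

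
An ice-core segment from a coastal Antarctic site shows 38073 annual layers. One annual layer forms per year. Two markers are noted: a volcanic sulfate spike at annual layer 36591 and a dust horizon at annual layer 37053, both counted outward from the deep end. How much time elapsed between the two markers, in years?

37053 − 36591 = 462 annual layers lie between the two events.
That is 462 years at one annual layer per year.

462 yr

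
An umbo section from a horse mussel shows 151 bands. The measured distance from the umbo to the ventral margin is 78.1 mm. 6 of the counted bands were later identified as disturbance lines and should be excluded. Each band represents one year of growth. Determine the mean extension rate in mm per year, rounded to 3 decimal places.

True band count = 151 − 6 = 145.
Extension rate ≈ 78.1 / 145 = 0.539 mm per year.

0.539 mm per year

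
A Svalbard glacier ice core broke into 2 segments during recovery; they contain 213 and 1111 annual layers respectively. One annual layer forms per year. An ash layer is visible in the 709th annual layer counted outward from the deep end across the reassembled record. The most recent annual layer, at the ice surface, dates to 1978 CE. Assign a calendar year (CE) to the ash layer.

1363 CE

Total annual layers = 213 + 1111 = 1324.
The ash layer sits at annual layer 709 from the deep end, so 1324 − 709 = 615 annual layers formed after it.
Counting back 615 years from 1978 CE places the ash layer in 1978 − 615 = 1363 CE.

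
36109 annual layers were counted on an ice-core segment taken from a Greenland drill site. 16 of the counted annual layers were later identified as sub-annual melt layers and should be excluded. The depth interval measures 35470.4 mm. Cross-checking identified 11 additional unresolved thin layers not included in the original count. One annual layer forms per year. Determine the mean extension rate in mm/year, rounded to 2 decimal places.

0.98 mm/year

True annual layer count = 36109 − 16 + 11 = 36104.
Extension rate ≈ 35470.4 / 36104 = 0.98 mm/year.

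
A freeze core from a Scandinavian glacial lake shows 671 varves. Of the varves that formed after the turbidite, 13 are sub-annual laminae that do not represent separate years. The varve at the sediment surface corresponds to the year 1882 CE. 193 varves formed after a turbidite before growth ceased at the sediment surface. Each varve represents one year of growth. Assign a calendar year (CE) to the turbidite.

193 varves post-date the turbidite.
Removing the 13 false varves leaves 193 − 13 = 180 true varves beyond the turbidite.
The varve at the sediment surface is 1882 CE, so the turbidite dates to 1882 − 180 = 1702 CE.

1702 CE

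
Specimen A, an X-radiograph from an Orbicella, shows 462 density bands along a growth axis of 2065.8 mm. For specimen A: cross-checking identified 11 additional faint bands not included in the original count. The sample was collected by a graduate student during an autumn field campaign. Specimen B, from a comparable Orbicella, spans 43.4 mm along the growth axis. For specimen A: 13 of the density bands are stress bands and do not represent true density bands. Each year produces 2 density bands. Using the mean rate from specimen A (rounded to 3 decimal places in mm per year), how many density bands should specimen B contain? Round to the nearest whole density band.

10 density bands

Specimen A: after corrections the count is 462 − 13 + 11 = 460 density bands.
Specimen A: dividing by 2 density bands per year: 460 / 2 = 230 years.
A: Extension rate ≈ 2065.8 / 230 = 8.982 mm/year.
For B, 43.4 / 8.982 = 4.83 years; at 2 density bands per year that is 4.83 × 2 ≈ 10 density bands.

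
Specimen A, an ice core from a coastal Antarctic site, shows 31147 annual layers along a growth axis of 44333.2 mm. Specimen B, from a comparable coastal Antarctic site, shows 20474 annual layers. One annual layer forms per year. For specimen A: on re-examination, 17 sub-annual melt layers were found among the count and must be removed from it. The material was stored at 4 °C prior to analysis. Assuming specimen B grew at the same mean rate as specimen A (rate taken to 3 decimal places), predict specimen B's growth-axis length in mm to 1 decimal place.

Specimen A: after corrections the count is 31147 − 17 = 31130 annual layers.
A: 44333.2 mm over 31130 years gives 44333.2 / 31130 ≈ 1.424 mm/yr.
For B, 1.424 mm/year × 20474 years = 29155.0 mm.

29155.0 mm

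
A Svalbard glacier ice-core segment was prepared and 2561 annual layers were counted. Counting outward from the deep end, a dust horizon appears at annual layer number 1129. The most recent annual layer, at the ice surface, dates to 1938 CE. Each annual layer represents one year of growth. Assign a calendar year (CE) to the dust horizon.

The dust horizon sits at annual layer 1129 from the deep end, so 2561 − 1129 = 1432 annual layers formed after it.
1938 − 1432 = 506 CE.

506 CE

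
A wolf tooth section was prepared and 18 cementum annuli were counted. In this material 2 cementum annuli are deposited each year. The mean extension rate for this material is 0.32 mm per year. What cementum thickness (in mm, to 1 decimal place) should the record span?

Dividing by 2 cementum annuli per year: 18 / 2 = 9 years.
9 years at 0.32 mm/year gives 0.32 × 9 = 2.9 mm.

2.9 mm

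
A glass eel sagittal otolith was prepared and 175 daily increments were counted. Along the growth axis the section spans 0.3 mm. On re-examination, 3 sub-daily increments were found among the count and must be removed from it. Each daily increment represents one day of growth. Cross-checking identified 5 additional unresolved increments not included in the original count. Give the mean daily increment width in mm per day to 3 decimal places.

0.002 mm per day

After corrections the count is 175 − 3 + 5 = 177 daily increments.
Extension rate ≈ 0.3 / 177 = 0.002 mm per day.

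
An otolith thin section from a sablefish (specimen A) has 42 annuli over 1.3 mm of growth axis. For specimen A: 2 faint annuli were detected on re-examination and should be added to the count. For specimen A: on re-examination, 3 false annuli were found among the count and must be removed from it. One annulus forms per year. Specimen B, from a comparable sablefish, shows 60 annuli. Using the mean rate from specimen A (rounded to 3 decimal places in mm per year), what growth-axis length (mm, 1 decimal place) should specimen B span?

Specimen A: after corrections the count is 42 − 3 + 2 = 41 annuli.
A: Extension rate ≈ 1.3 / 41 = 0.032 mm/yr.
B's length ≈ 0.032 × 60 = 1.9 mm.

1.9 mm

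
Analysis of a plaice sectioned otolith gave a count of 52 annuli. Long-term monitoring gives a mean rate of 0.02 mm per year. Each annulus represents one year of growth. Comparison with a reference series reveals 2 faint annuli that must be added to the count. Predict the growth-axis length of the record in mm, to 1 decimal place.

1.1 mm

Correcting the raw count gives 52 + 2 = 54 true annuli.
Predicted length = 0.02 mm/year × 54 years = 1.1 mm.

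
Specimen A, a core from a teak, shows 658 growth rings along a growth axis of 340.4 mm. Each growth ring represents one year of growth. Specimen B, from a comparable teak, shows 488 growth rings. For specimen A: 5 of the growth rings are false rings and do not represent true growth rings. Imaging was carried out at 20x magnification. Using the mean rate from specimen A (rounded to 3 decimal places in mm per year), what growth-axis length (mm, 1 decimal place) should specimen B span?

Specimen A: adjusted count: 658 − 5 = 653 growth rings.
A: Extension rate ≈ 340.4 / 653 = 0.521 mm per year.
For B, 0.521 mm/year × 488 years = 254.2 mm.

254.2 mm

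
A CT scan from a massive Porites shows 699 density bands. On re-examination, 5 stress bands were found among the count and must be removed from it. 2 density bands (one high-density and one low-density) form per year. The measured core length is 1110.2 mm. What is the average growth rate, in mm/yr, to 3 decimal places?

3.199 mm/yr

Adjusted count: 699 − 5 = 694 density bands.
Dividing by 2 density bands per year: 694 / 2 = 347 years.
Extension rate ≈ 1110.2 / 347 = 3.199 mm/yr.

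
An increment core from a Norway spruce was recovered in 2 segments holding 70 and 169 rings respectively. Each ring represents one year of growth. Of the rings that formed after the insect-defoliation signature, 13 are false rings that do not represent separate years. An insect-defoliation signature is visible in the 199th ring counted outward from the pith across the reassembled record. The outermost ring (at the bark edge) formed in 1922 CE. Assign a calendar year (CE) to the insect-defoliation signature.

1895 CE

Total rings = 70 + 169 = 239.
Between ring 199 and the bark edge there are 239 − 199 = 40 rings.
Removing the 13 false rings leaves 40 − 13 = 27 true rings beyond the insect-defoliation signature.
The ring at the bark edge is 1922 CE, so the insect-defoliation signature dates to 1922 − 27 = 1895 CE.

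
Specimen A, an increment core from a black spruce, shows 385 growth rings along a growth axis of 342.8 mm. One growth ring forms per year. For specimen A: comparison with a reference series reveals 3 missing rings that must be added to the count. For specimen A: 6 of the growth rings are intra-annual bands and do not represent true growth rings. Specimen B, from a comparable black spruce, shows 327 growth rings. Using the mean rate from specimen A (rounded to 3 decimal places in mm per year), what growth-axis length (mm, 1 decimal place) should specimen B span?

Specimen A: after corrections the count is 385 − 6 + 3 = 382 growth rings.
A: Mean rate = 342.8 mm / 382 years ≈ 0.897 mm per year.
Length of B = 0.897 × 327 = 293.3 mm.

293.3 mm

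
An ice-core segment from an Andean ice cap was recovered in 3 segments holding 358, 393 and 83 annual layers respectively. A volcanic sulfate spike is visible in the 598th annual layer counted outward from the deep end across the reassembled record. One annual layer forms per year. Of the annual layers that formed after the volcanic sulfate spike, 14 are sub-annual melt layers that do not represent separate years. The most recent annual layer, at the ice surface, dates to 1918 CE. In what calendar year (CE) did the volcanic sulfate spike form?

Total annual layers = 358 + 393 + 83 = 834.
Between annual layer 598 and the ice surface there are 834 − 598 = 236 annual layers.
Excluding 14 false annual layers: 236 − 14 = 222.
Counting back 222 years from 1918 CE places the volcanic sulfate spike in 1918 − 222 = 1696 CE.

1696 CE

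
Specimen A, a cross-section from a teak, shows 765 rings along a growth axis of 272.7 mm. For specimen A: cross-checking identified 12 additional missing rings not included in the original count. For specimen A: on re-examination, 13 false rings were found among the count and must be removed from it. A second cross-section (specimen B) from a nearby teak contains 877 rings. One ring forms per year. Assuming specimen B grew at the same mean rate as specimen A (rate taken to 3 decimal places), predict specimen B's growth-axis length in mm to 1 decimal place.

313.1 mm

Specimen A: after corrections the count is 765 − 13 + 12 = 764 rings.
A: Mean rate = 272.7 mm / 764 years ≈ 0.357 mm/year.
For B, 0.357 mm/year × 877 years = 313.1 mm.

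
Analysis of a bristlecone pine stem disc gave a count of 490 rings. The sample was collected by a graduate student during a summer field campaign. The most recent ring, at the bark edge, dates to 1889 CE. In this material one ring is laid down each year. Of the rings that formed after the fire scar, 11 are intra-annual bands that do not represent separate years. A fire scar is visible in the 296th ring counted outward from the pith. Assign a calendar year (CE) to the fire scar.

1706 CE

The fire scar sits at ring 296 from the pith, so 490 − 296 = 194 rings formed after it.
Excluding 11 false rings: 194 − 11 = 183.
The ring at the bark edge is 1889 CE, so the fire scar dates to 1889 − 183 = 1706 CE.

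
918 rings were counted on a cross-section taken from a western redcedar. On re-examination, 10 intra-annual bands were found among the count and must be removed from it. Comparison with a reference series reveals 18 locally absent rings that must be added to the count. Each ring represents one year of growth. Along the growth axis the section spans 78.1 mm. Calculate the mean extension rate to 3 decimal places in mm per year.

0.084 mm per year

Adjusted count: 918 − 10 + 18 = 926 rings.
Mean rate = 78.1 mm / 926 years ≈ 0.084 mm per year.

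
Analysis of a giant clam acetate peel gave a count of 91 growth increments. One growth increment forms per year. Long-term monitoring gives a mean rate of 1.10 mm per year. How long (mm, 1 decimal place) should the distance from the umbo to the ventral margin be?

100.1 mm

91 years of growth are recorded.
Length ≈ 1.10 × 91 = 100.1 mm.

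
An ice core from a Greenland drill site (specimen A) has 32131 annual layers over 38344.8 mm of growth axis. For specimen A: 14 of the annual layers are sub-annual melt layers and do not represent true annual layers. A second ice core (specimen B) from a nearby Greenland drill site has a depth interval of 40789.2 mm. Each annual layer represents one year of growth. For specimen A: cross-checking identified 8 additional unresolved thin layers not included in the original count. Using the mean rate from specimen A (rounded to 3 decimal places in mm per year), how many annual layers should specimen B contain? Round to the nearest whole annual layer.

34162 annual layers

Specimen A: after corrections the count is 32131 − 14 + 8 = 32125 annual layers.
A: Mean rate = 38344.8 mm / 32125 years ≈ 1.194 mm/yr.
B spans 40789.2 / 1.194 = 34161.81 years ≈ 34162 annual layers.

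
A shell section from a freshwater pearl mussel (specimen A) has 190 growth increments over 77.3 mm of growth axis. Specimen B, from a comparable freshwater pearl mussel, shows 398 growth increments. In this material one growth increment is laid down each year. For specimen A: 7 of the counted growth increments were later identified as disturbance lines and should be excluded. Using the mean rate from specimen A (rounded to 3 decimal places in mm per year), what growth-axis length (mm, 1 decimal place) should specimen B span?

Specimen A: adjusted count: 190 − 7 = 183 growth increments.
A: 77.3 mm over 183 years gives 77.3 / 183 ≈ 0.422 mm/yr.
B's length ≈ 0.422 × 398 = 168.0 mm.

168.0 mm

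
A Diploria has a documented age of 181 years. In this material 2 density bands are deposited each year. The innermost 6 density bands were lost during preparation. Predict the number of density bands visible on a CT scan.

With 2 density bands per year, 181 years would produce 181 × 2 = 362 density bands.
Less the 6 uncaptured density bands: 362 − 6 = 356.

356 density bands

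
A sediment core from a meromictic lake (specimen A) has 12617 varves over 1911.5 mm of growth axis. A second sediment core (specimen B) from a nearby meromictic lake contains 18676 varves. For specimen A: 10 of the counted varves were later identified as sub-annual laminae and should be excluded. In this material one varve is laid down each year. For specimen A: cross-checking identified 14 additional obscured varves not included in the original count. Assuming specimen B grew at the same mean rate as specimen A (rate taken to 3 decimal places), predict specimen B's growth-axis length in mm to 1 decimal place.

2820.1 mm

Specimen A: true varve count = 12617 − 10 + 14 = 12621.
A: Mean rate = 1911.5 mm / 12621 years ≈ 0.151 mm/year.
Length of B = 0.151 × 18676 = 2820.1 mm.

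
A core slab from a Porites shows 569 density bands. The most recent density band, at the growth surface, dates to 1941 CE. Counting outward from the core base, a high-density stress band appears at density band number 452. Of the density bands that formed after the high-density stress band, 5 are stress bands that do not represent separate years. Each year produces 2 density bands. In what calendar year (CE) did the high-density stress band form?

The high-density stress band sits at density band 452 from the core base, so 569 − 452 = 117 density bands formed after it.
Removing the 5 false density bands leaves 117 − 5 = 112 true density bands beyond the high-density stress band.
112 density bands at 2 per year is 112 / 2 = 56 years.
1941 − 56 = 1885 CE.

1885 CE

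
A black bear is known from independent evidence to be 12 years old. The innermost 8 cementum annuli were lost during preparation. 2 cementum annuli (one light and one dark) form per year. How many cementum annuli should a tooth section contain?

16 cementum annuli

With 2 cementum annuli per year, 12 years would produce 12 × 2 = 24 cementum annuli.
Subtracting the 8 cementum annuli not captured gives 24 − 8 = 16 cementum annuli in the record.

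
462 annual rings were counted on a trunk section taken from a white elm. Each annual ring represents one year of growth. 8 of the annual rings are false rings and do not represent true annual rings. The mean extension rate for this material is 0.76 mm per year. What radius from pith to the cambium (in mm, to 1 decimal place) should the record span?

345.0 mm

Adjusted count: 462 − 8 = 454 annual rings.
Length ≈ 0.76 × 454 = 345.0 mm.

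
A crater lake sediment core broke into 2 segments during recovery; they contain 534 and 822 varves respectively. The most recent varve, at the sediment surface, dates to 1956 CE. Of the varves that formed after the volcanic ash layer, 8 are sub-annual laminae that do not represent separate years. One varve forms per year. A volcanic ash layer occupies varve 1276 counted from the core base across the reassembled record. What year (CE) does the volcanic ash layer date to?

1884 CE

Total varves = 534 + 822 = 1356.
Between varve 1276 and the sediment surface there are 1356 − 1276 = 80 varves.
Removing the 8 false varves leaves 80 − 8 = 72 true varves beyond the volcanic ash layer.
The varve at the sediment surface is 1956 CE, so the volcanic ash layer dates to 1956 − 72 = 1884 CE.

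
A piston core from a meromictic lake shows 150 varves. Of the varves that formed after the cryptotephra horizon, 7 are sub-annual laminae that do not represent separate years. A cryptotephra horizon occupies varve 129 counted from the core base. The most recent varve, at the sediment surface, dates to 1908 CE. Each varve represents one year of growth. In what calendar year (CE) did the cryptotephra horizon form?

1894 CE

150 − 129 = 21 varves lie beyond the cryptotephra horizon toward the sediment surface.
Excluding 7 false varves: 21 − 7 = 14.
The varve at the sediment surface is 1908 CE, so the cryptotephra horizon dates to 1908 − 14 = 1894 CE.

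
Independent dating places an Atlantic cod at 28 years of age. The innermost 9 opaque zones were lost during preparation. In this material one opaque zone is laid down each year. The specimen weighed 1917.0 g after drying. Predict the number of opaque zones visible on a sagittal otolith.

At one opaque zone per year, 28 years correspond to 28 opaque zones.
28 − 9 missed = 19 opaque zones expected in the prepared section.

19 opaque zones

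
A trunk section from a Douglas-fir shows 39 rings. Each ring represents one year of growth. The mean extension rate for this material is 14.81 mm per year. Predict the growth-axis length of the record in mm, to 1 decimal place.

The record spans 39 years at 14.81 mm per year.
Predicted length = 14.81 mm/year × 39 years = 577.6 mm.

577.6 mm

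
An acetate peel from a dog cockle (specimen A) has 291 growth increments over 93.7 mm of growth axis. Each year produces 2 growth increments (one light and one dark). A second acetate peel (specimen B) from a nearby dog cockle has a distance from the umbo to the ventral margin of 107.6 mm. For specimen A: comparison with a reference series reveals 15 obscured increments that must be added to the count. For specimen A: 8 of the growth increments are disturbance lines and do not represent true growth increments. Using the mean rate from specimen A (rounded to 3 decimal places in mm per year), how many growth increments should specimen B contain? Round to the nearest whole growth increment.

342 growth increments

Specimen A: correcting the raw count gives 291 − 8 + 15 = 298 true growth increments.
Specimen A: dividing by 2 growth increments per year: 298 / 2 = 149 years.
A: Mean rate = 93.7 mm / 149 years ≈ 0.629 mm/yr.
B spans 107.6 / 0.629 = 171.07 years; at 2 growth increments per year that is 171.07 × 2 ≈ 342 growth increments.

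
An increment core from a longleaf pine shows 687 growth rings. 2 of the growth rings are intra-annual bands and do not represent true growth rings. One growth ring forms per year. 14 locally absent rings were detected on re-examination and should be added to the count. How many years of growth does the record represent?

699 yr

True growth ring count = 687 − 2 + 14 = 699.
At one growth ring per year, that is 699 years.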